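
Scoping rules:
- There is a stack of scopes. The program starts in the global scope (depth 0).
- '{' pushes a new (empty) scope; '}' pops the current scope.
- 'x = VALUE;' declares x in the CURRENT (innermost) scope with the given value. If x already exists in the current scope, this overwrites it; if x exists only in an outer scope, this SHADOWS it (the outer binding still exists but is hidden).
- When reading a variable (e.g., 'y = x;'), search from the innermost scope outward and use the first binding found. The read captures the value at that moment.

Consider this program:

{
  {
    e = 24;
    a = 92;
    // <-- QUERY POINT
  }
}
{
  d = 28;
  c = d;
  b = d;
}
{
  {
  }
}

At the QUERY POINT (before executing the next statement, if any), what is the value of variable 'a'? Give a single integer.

Step 1: enter scope (depth=1)
Step 2: enter scope (depth=2)
Step 3: declare e=24 at depth 2
Step 4: declare a=92 at depth 2
Visible at query point: a=92 e=24

Answer: 92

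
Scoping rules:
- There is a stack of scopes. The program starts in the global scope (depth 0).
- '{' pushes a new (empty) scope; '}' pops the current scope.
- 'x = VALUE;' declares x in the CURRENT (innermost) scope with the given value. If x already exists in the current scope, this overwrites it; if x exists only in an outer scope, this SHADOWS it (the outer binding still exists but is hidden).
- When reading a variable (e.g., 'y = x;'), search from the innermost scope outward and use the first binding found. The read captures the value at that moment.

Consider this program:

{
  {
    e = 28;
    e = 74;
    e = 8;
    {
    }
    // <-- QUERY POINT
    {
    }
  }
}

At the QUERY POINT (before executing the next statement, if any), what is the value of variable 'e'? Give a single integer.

Answer: 8

Derivation:
Step 1: enter scope (depth=1)
Step 2: enter scope (depth=2)
Step 3: declare e=28 at depth 2
Step 4: declare e=74 at depth 2
Step 5: declare e=8 at depth 2
Step 6: enter scope (depth=3)
Step 7: exit scope (depth=2)
Visible at query point: e=8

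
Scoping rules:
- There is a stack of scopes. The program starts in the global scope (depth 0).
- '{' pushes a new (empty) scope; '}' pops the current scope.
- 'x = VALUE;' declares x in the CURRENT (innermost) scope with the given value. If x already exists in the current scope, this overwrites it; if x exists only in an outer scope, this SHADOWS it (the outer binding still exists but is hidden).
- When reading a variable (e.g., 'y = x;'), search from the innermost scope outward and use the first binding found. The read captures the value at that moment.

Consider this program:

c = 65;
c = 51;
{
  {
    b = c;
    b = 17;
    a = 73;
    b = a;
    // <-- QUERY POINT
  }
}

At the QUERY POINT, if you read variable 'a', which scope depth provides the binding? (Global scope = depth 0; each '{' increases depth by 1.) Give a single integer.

Answer: 2

Derivation:
Step 1: declare c=65 at depth 0
Step 2: declare c=51 at depth 0
Step 3: enter scope (depth=1)
Step 4: enter scope (depth=2)
Step 5: declare b=(read c)=51 at depth 2
Step 6: declare b=17 at depth 2
Step 7: declare a=73 at depth 2
Step 8: declare b=(read a)=73 at depth 2
Visible at query point: a=73 b=73 c=51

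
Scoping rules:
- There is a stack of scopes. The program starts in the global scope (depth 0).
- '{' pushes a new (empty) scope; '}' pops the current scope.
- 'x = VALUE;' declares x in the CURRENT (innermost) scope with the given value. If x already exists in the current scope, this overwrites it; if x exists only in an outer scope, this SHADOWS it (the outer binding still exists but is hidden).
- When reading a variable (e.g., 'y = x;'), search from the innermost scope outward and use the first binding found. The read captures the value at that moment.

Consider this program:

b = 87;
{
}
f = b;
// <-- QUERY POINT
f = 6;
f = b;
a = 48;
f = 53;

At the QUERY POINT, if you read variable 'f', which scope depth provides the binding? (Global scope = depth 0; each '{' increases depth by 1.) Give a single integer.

Answer: 0

Derivation:
Step 1: declare b=87 at depth 0
Step 2: enter scope (depth=1)
Step 3: exit scope (depth=0)
Step 4: declare f=(read b)=87 at depth 0
Visible at query point: b=87 f=87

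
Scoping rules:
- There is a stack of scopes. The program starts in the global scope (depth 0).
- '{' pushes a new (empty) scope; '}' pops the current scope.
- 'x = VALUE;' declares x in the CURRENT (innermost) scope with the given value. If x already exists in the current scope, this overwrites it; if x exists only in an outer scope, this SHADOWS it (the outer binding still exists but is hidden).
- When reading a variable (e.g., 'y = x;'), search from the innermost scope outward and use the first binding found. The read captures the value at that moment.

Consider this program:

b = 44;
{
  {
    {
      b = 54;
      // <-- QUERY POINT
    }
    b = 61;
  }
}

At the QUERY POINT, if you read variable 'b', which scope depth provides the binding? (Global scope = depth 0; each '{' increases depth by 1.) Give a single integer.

Step 1: declare b=44 at depth 0
Step 2: enter scope (depth=1)
Step 3: enter scope (depth=2)
Step 4: enter scope (depth=3)
Step 5: declare b=54 at depth 3
Visible at query point: b=54

Answer: 3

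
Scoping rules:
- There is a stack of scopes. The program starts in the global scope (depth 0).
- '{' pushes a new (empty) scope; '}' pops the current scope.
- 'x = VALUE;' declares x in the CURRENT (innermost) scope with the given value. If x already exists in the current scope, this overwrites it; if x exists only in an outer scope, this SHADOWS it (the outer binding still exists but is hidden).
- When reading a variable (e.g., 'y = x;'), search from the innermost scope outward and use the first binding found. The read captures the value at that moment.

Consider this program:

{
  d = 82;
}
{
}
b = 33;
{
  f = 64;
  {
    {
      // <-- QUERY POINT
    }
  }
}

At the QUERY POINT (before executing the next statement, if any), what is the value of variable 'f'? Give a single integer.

Step 1: enter scope (depth=1)
Step 2: declare d=82 at depth 1
Step 3: exit scope (depth=0)
Step 4: enter scope (depth=1)
Step 5: exit scope (depth=0)
Step 6: declare b=33 at depth 0
Step 7: enter scope (depth=1)
Step 8: declare f=64 at depth 1
Step 9: enter scope (depth=2)
Step 10: enter scope (depth=3)
Visible at query point: b=33 f=64

Answer: 64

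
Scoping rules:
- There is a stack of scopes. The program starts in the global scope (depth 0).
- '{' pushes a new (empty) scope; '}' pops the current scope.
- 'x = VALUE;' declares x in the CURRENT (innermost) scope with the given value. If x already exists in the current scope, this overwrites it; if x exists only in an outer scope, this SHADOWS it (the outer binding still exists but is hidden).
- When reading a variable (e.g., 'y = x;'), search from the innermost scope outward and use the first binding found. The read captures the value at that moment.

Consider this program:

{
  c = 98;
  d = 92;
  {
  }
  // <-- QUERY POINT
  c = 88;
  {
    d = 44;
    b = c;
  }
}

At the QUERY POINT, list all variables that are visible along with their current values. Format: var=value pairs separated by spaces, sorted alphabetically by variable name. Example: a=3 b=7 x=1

Answer: c=98 d=92

Derivation:
Step 1: enter scope (depth=1)
Step 2: declare c=98 at depth 1
Step 3: declare d=92 at depth 1
Step 4: enter scope (depth=2)
Step 5: exit scope (depth=1)
Visible at query point: c=98 d=92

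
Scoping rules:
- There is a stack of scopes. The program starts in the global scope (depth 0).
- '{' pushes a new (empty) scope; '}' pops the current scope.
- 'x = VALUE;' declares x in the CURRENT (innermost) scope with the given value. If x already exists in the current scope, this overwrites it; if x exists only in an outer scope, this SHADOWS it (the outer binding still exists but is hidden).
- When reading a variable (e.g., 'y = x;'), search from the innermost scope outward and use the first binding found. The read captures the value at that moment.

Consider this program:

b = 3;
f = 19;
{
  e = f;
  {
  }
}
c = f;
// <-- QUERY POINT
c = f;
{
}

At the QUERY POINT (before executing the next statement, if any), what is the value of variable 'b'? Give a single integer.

Step 1: declare b=3 at depth 0
Step 2: declare f=19 at depth 0
Step 3: enter scope (depth=1)
Step 4: declare e=(read f)=19 at depth 1
Step 5: enter scope (depth=2)
Step 6: exit scope (depth=1)
Step 7: exit scope (depth=0)
Step 8: declare c=(read f)=19 at depth 0
Visible at query point: b=3 c=19 f=19

Answer: 3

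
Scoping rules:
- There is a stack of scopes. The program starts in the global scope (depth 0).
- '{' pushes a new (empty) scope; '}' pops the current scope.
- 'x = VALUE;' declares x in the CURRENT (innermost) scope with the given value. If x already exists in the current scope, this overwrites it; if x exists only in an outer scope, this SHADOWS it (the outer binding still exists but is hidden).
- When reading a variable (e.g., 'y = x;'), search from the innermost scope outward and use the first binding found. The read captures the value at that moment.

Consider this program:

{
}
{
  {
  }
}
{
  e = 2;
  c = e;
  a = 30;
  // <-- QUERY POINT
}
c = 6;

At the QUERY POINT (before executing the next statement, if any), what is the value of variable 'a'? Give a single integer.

Answer: 30

Derivation:
Step 1: enter scope (depth=1)
Step 2: exit scope (depth=0)
Step 3: enter scope (depth=1)
Step 4: enter scope (depth=2)
Step 5: exit scope (depth=1)
Step 6: exit scope (depth=0)
Step 7: enter scope (depth=1)
Step 8: declare e=2 at depth 1
Step 9: declare c=(read e)=2 at depth 1
Step 10: declare a=30 at depth 1
Visible at query point: a=30 c=2 e=2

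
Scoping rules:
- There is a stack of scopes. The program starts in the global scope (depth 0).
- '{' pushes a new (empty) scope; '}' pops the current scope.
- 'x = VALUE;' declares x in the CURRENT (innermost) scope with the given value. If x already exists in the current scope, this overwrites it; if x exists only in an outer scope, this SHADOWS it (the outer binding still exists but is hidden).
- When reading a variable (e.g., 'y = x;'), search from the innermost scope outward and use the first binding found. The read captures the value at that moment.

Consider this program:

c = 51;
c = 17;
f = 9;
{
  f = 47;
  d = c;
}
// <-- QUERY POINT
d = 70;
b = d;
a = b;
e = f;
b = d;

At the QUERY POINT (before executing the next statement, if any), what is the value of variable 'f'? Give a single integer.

Step 1: declare c=51 at depth 0
Step 2: declare c=17 at depth 0
Step 3: declare f=9 at depth 0
Step 4: enter scope (depth=1)
Step 5: declare f=47 at depth 1
Step 6: declare d=(read c)=17 at depth 1
Step 7: exit scope (depth=0)
Visible at query point: c=17 f=9

Answer: 9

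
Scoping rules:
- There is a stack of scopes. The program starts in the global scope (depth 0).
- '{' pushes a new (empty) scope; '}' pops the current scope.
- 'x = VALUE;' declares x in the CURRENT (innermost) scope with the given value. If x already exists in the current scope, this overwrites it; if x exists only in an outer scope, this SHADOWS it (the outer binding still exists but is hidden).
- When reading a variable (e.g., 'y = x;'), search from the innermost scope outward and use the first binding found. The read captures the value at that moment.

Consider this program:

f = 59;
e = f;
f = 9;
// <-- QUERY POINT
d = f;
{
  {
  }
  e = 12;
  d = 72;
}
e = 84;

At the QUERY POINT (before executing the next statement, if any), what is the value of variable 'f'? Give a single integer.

Step 1: declare f=59 at depth 0
Step 2: declare e=(read f)=59 at depth 0
Step 3: declare f=9 at depth 0
Visible at query point: e=59 f=9

Answer: 9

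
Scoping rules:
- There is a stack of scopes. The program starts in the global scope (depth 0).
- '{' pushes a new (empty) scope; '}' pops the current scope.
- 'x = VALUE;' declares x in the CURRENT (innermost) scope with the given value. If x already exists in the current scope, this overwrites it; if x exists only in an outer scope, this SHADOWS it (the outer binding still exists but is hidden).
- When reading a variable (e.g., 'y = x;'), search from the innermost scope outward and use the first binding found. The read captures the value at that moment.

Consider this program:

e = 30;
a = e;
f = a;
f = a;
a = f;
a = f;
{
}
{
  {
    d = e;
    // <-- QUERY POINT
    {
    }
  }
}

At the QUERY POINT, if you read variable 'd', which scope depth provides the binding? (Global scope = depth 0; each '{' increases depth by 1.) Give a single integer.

Answer: 2

Derivation:
Step 1: declare e=30 at depth 0
Step 2: declare a=(read e)=30 at depth 0
Step 3: declare f=(read a)=30 at depth 0
Step 4: declare f=(read a)=30 at depth 0
Step 5: declare a=(read f)=30 at depth 0
Step 6: declare a=(read f)=30 at depth 0
Step 7: enter scope (depth=1)
Step 8: exit scope (depth=0)
Step 9: enter scope (depth=1)
Step 10: enter scope (depth=2)
Step 11: declare d=(read e)=30 at depth 2
Visible at query point: a=30 d=30 e=30 f=30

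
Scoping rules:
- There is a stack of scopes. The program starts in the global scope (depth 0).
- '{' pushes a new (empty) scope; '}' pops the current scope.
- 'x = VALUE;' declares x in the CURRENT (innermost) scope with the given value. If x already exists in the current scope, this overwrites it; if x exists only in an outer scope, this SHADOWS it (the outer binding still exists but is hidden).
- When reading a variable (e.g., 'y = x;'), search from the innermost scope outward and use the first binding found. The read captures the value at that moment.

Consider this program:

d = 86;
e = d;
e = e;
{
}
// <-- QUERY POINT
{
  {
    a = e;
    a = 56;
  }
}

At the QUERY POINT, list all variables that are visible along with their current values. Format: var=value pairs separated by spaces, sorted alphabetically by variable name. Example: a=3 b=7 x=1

Step 1: declare d=86 at depth 0
Step 2: declare e=(read d)=86 at depth 0
Step 3: declare e=(read e)=86 at depth 0
Step 4: enter scope (depth=1)
Step 5: exit scope (depth=0)
Visible at query point: d=86 e=86

Answer: d=86 e=86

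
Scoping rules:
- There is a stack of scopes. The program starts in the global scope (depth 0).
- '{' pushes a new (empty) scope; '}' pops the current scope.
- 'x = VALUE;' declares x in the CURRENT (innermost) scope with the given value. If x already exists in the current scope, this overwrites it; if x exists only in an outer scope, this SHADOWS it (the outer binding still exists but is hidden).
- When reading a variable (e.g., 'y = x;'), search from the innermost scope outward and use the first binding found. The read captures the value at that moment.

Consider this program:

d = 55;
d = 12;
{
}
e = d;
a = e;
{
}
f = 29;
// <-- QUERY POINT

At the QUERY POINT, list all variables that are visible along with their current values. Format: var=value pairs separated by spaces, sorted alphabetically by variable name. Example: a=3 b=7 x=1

Step 1: declare d=55 at depth 0
Step 2: declare d=12 at depth 0
Step 3: enter scope (depth=1)
Step 4: exit scope (depth=0)
Step 5: declare e=(read d)=12 at depth 0
Step 6: declare a=(read e)=12 at depth 0
Step 7: enter scope (depth=1)
Step 8: exit scope (depth=0)
Step 9: declare f=29 at depth 0
Visible at query point: a=12 d=12 e=12 f=29

Answer: a=12 d=12 e=12 f=29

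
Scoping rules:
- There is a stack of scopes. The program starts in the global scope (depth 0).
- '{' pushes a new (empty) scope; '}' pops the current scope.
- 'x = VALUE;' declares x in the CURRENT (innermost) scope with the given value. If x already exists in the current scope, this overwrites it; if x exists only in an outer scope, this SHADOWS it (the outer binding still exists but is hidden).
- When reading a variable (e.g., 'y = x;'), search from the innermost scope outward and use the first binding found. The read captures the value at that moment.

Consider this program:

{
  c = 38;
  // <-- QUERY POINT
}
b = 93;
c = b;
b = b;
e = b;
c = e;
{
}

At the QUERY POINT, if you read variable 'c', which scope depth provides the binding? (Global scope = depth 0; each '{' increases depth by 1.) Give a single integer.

Step 1: enter scope (depth=1)
Step 2: declare c=38 at depth 1
Visible at query point: c=38

Answer: 1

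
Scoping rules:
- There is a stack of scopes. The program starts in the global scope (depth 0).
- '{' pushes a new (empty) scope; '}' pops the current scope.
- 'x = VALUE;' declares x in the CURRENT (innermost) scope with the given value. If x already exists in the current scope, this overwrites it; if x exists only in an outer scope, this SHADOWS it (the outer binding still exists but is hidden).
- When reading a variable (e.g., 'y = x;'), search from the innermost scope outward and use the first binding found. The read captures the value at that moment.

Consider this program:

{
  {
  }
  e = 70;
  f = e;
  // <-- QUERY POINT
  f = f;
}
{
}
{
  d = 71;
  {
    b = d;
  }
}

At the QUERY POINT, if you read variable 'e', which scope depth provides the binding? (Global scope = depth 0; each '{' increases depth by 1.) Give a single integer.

Answer: 1

Derivation:
Step 1: enter scope (depth=1)
Step 2: enter scope (depth=2)
Step 3: exit scope (depth=1)
Step 4: declare e=70 at depth 1
Step 5: declare f=(read e)=70 at depth 1
Visible at query point: e=70 f=70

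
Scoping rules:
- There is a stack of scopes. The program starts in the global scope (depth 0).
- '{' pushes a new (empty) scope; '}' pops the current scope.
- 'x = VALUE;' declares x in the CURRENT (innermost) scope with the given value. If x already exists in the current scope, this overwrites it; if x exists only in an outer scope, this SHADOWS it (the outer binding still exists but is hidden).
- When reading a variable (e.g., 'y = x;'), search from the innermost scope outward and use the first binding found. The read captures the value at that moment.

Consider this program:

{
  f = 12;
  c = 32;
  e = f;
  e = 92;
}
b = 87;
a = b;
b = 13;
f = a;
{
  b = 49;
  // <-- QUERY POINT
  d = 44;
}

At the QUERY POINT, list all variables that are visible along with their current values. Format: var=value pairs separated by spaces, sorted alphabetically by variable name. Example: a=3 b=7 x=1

Step 1: enter scope (depth=1)
Step 2: declare f=12 at depth 1
Step 3: declare c=32 at depth 1
Step 4: declare e=(read f)=12 at depth 1
Step 5: declare e=92 at depth 1
Step 6: exit scope (depth=0)
Step 7: declare b=87 at depth 0
Step 8: declare a=(read b)=87 at depth 0
Step 9: declare b=13 at depth 0
Step 10: declare f=(read a)=87 at depth 0
Step 11: enter scope (depth=1)
Step 12: declare b=49 at depth 1
Visible at query point: a=87 b=49 f=87

Answer: a=87 b=49 f=87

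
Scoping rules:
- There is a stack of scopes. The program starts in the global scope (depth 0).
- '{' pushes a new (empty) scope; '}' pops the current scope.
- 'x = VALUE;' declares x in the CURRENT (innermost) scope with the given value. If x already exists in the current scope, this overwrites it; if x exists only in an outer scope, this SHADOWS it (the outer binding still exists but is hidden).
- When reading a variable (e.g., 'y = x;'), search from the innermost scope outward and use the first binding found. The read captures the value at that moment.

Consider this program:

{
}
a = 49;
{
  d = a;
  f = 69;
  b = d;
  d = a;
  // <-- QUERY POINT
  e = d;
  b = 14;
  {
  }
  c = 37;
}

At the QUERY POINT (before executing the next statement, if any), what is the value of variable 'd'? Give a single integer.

Answer: 49

Derivation:
Step 1: enter scope (depth=1)
Step 2: exit scope (depth=0)
Step 3: declare a=49 at depth 0
Step 4: enter scope (depth=1)
Step 5: declare d=(read a)=49 at depth 1
Step 6: declare f=69 at depth 1
Step 7: declare b=(read d)=49 at depth 1
Step 8: declare d=(read a)=49 at depth 1
Visible at query point: a=49 b=49 d=49 f=69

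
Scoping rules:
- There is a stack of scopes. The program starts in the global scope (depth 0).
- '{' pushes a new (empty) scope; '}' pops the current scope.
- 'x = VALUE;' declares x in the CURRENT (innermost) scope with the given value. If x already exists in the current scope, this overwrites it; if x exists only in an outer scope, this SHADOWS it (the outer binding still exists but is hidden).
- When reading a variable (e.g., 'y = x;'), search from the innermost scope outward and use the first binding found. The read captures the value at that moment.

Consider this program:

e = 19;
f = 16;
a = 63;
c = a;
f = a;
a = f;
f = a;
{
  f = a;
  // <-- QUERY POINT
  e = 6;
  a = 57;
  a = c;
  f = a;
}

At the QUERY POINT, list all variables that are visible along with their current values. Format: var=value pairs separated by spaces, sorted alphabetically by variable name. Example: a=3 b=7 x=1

Answer: a=63 c=63 e=19 f=63

Derivation:
Step 1: declare e=19 at depth 0
Step 2: declare f=16 at depth 0
Step 3: declare a=63 at depth 0
Step 4: declare c=(read a)=63 at depth 0
Step 5: declare f=(read a)=63 at depth 0
Step 6: declare a=(read f)=63 at depth 0
Step 7: declare f=(read a)=63 at depth 0
Step 8: enter scope (depth=1)
Step 9: declare f=(read a)=63 at depth 1
Visible at query point: a=63 c=63 e=19 f=63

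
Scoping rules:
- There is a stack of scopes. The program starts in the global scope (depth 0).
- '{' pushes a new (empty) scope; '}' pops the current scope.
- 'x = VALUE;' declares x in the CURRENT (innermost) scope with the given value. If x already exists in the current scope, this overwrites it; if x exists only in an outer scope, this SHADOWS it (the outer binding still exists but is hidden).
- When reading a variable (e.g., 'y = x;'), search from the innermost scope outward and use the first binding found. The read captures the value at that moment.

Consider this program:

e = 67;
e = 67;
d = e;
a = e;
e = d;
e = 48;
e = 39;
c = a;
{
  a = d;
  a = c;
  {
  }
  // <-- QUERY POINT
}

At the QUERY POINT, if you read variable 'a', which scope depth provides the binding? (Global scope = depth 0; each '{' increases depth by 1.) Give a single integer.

Answer: 1

Derivation:
Step 1: declare e=67 at depth 0
Step 2: declare e=67 at depth 0
Step 3: declare d=(read e)=67 at depth 0
Step 4: declare a=(read e)=67 at depth 0
Step 5: declare e=(read d)=67 at depth 0
Step 6: declare e=48 at depth 0
Step 7: declare e=39 at depth 0
Step 8: declare c=(read a)=67 at depth 0
Step 9: enter scope (depth=1)
Step 10: declare a=(read d)=67 at depth 1
Step 11: declare a=(read c)=67 at depth 1
Step 12: enter scope (depth=2)
Step 13: exit scope (depth=1)
Visible at query point: a=67 c=67 d=67 e=39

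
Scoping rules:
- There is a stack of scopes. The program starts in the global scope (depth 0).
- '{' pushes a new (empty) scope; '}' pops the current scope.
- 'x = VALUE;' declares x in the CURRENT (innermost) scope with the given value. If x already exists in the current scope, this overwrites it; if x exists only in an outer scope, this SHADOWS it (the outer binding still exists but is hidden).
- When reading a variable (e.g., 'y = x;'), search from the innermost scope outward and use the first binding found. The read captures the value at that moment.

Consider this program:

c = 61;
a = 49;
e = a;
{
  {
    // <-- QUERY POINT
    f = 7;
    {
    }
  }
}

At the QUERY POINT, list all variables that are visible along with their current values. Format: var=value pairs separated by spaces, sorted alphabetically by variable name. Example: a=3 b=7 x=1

Answer: a=49 c=61 e=49

Derivation:
Step 1: declare c=61 at depth 0
Step 2: declare a=49 at depth 0
Step 3: declare e=(read a)=49 at depth 0
Step 4: enter scope (depth=1)
Step 5: enter scope (depth=2)
Visible at query point: a=49 c=61 e=49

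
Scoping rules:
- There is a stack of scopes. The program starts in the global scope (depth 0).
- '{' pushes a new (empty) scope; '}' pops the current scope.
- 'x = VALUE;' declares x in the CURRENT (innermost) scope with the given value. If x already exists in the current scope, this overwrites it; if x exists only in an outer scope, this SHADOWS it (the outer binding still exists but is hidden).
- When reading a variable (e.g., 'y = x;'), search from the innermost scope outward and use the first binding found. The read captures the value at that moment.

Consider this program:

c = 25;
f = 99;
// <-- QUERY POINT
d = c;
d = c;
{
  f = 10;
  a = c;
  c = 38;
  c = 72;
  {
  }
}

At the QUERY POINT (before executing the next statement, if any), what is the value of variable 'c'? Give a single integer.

Step 1: declare c=25 at depth 0
Step 2: declare f=99 at depth 0
Visible at query point: c=25 f=99

Answer: 25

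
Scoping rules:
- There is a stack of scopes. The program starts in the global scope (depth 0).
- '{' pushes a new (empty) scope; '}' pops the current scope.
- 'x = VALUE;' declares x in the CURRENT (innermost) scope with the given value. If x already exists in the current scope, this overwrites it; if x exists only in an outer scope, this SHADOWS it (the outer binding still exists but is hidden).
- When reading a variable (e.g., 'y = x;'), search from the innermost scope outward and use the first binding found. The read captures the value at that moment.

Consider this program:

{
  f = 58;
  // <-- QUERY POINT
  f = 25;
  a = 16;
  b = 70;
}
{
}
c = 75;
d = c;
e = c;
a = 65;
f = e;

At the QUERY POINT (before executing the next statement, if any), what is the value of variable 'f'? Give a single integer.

Answer: 58

Derivation:
Step 1: enter scope (depth=1)
Step 2: declare f=58 at depth 1
Visible at query point: f=58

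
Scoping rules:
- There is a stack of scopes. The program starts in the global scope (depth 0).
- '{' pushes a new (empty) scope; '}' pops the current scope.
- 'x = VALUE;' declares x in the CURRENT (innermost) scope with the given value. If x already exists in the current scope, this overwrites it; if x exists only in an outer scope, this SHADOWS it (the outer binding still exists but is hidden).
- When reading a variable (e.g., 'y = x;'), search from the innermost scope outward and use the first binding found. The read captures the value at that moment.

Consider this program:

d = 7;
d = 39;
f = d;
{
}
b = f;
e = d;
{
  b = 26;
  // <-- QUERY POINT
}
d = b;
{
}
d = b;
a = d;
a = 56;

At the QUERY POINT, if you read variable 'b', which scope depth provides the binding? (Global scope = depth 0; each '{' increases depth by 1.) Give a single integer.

Step 1: declare d=7 at depth 0
Step 2: declare d=39 at depth 0
Step 3: declare f=(read d)=39 at depth 0
Step 4: enter scope (depth=1)
Step 5: exit scope (depth=0)
Step 6: declare b=(read f)=39 at depth 0
Step 7: declare e=(read d)=39 at depth 0
Step 8: enter scope (depth=1)
Step 9: declare b=26 at depth 1
Visible at query point: b=26 d=39 e=39 f=39

Answer: 1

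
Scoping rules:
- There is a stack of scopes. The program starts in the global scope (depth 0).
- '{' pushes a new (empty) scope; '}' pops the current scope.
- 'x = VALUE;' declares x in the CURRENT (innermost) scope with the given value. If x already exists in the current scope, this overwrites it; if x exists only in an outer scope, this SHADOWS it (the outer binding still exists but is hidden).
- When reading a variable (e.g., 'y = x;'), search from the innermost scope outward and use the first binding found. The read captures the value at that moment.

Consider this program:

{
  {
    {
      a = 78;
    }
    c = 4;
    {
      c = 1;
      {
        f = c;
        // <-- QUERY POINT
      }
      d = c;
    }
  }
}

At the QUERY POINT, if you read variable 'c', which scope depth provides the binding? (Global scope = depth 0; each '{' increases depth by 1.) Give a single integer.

Step 1: enter scope (depth=1)
Step 2: enter scope (depth=2)
Step 3: enter scope (depth=3)
Step 4: declare a=78 at depth 3
Step 5: exit scope (depth=2)
Step 6: declare c=4 at depth 2
Step 7: enter scope (depth=3)
Step 8: declare c=1 at depth 3
Step 9: enter scope (depth=4)
Step 10: declare f=(read c)=1 at depth 4
Visible at query point: c=1 f=1

Answer: 3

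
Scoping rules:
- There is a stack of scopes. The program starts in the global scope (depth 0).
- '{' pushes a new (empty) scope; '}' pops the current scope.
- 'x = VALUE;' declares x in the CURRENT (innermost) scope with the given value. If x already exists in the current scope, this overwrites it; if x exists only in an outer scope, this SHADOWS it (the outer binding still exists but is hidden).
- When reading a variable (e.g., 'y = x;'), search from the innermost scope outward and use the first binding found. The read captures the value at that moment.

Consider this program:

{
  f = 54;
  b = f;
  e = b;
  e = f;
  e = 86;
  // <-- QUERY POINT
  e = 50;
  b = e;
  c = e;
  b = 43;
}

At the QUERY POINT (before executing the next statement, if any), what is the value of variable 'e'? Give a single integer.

Answer: 86

Derivation:
Step 1: enter scope (depth=1)
Step 2: declare f=54 at depth 1
Step 3: declare b=(read f)=54 at depth 1
Step 4: declare e=(read b)=54 at depth 1
Step 5: declare e=(read f)=54 at depth 1
Step 6: declare e=86 at depth 1
Visible at query point: b=54 e=86 f=54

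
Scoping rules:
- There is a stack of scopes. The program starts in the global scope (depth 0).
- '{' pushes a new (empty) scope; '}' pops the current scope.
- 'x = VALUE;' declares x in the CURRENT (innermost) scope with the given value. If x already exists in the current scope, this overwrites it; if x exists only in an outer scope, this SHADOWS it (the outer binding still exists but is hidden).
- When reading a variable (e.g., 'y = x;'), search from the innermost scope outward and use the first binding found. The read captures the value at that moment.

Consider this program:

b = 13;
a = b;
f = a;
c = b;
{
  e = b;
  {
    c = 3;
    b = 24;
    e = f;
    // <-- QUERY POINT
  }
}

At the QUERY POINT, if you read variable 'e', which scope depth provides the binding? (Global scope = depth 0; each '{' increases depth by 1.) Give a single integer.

Step 1: declare b=13 at depth 0
Step 2: declare a=(read b)=13 at depth 0
Step 3: declare f=(read a)=13 at depth 0
Step 4: declare c=(read b)=13 at depth 0
Step 5: enter scope (depth=1)
Step 6: declare e=(read b)=13 at depth 1
Step 7: enter scope (depth=2)
Step 8: declare c=3 at depth 2
Step 9: declare b=24 at depth 2
Step 10: declare e=(read f)=13 at depth 2
Visible at query point: a=13 b=24 c=3 e=13 f=13

Answer: 2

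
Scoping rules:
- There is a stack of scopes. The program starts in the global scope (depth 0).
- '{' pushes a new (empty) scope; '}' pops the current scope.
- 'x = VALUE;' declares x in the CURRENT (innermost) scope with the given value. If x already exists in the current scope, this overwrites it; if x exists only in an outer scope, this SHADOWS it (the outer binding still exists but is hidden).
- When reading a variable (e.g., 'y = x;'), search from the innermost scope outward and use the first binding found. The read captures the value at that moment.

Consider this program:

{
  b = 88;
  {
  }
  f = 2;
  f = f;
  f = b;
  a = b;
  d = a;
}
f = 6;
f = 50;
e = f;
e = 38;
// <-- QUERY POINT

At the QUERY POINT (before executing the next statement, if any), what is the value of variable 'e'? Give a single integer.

Answer: 38

Derivation:
Step 1: enter scope (depth=1)
Step 2: declare b=88 at depth 1
Step 3: enter scope (depth=2)
Step 4: exit scope (depth=1)
Step 5: declare f=2 at depth 1
Step 6: declare f=(read f)=2 at depth 1
Step 7: declare f=(read b)=88 at depth 1
Step 8: declare a=(read b)=88 at depth 1
Step 9: declare d=(read a)=88 at depth 1
Step 10: exit scope (depth=0)
Step 11: declare f=6 at depth 0
Step 12: declare f=50 at depth 0
Step 13: declare e=(read f)=50 at depth 0
Step 14: declare e=38 at depth 0
Visible at query point: e=38 f=50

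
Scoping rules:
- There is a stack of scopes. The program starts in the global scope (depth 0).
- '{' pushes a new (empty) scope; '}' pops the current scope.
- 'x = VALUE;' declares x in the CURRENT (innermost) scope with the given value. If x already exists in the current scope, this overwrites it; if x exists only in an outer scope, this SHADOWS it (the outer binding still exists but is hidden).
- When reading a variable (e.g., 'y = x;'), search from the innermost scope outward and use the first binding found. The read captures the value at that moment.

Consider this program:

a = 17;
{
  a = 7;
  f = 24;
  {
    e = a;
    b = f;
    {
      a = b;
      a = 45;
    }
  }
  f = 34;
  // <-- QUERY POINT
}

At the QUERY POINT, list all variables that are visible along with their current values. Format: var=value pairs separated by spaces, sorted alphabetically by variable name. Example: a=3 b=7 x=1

Step 1: declare a=17 at depth 0
Step 2: enter scope (depth=1)
Step 3: declare a=7 at depth 1
Step 4: declare f=24 at depth 1
Step 5: enter scope (depth=2)
Step 6: declare e=(read a)=7 at depth 2
Step 7: declare b=(read f)=24 at depth 2
Step 8: enter scope (depth=3)
Step 9: declare a=(read b)=24 at depth 3
Step 10: declare a=45 at depth 3
Step 11: exit scope (depth=2)
Step 12: exit scope (depth=1)
Step 13: declare f=34 at depth 1
Visible at query point: a=7 f=34

Answer: a=7 f=34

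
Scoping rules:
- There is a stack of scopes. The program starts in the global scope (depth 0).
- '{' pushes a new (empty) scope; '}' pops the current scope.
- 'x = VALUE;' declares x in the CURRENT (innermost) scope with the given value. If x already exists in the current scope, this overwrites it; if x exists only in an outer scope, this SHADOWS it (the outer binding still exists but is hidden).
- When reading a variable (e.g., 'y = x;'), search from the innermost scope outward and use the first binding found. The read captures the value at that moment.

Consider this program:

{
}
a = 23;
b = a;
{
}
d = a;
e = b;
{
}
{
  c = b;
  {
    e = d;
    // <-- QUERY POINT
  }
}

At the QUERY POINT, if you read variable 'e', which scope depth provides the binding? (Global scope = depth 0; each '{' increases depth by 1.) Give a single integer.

Answer: 2

Derivation:
Step 1: enter scope (depth=1)
Step 2: exit scope (depth=0)
Step 3: declare a=23 at depth 0
Step 4: declare b=(read a)=23 at depth 0
Step 5: enter scope (depth=1)
Step 6: exit scope (depth=0)
Step 7: declare d=(read a)=23 at depth 0
Step 8: declare e=(read b)=23 at depth 0
Step 9: enter scope (depth=1)
Step 10: exit scope (depth=0)
Step 11: enter scope (depth=1)
Step 12: declare c=(read b)=23 at depth 1
Step 13: enter scope (depth=2)
Step 14: declare e=(read d)=23 at depth 2
Visible at query point: a=23 b=23 c=23 d=23 e=23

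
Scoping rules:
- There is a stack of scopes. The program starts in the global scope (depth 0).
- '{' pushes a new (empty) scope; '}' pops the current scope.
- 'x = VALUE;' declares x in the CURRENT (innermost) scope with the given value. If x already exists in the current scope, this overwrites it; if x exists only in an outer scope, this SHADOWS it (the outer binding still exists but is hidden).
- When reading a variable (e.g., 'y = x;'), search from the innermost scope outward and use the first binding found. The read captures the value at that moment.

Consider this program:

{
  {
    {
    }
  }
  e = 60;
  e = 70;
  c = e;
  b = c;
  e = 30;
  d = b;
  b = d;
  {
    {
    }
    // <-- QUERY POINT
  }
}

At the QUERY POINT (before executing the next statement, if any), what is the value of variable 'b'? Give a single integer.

Answer: 70

Derivation:
Step 1: enter scope (depth=1)
Step 2: enter scope (depth=2)
Step 3: enter scope (depth=3)
Step 4: exit scope (depth=2)
Step 5: exit scope (depth=1)
Step 6: declare e=60 at depth 1
Step 7: declare e=70 at depth 1
Step 8: declare c=(read e)=70 at depth 1
Step 9: declare b=(read c)=70 at depth 1
Step 10: declare e=30 at depth 1
Step 11: declare d=(read b)=70 at depth 1
Step 12: declare b=(read d)=70 at depth 1
Step 13: enter scope (depth=2)
Step 14: enter scope (depth=3)
Step 15: exit scope (depth=2)
Visible at query point: b=70 c=70 d=70 e=30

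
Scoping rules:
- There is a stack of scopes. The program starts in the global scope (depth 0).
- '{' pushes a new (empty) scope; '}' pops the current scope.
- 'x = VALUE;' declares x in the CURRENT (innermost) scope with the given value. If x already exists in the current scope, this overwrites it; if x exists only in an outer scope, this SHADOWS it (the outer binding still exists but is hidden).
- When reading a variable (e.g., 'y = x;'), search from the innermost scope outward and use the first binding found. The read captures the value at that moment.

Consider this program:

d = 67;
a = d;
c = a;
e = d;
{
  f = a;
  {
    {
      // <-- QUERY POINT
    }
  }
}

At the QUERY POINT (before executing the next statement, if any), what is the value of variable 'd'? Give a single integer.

Answer: 67

Derivation:
Step 1: declare d=67 at depth 0
Step 2: declare a=(read d)=67 at depth 0
Step 3: declare c=(read a)=67 at depth 0
Step 4: declare e=(read d)=67 at depth 0
Step 5: enter scope (depth=1)
Step 6: declare f=(read a)=67 at depth 1
Step 7: enter scope (depth=2)
Step 8: enter scope (depth=3)
Visible at query point: a=67 c=67 d=67 e=67 f=67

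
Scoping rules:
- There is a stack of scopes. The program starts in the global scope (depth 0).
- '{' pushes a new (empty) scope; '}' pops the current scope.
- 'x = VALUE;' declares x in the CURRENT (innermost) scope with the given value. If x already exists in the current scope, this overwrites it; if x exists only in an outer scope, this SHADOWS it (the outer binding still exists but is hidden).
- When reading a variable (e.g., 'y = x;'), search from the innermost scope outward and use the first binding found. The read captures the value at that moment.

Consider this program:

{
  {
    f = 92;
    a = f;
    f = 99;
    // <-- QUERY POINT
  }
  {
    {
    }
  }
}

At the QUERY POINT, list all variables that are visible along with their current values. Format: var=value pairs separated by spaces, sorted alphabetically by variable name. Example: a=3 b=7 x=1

Step 1: enter scope (depth=1)
Step 2: enter scope (depth=2)
Step 3: declare f=92 at depth 2
Step 4: declare a=(read f)=92 at depth 2
Step 5: declare f=99 at depth 2
Visible at query point: a=92 f=99

Answer: a=92 f=99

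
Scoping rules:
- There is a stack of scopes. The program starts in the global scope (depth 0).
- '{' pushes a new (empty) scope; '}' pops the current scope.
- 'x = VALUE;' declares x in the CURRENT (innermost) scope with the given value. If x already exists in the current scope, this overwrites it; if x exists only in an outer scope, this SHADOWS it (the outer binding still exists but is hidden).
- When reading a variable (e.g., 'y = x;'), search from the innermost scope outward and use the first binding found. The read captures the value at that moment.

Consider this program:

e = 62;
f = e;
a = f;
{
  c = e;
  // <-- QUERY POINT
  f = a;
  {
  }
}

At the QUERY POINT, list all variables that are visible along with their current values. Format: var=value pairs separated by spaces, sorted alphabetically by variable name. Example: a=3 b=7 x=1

Step 1: declare e=62 at depth 0
Step 2: declare f=(read e)=62 at depth 0
Step 3: declare a=(read f)=62 at depth 0
Step 4: enter scope (depth=1)
Step 5: declare c=(read e)=62 at depth 1
Visible at query point: a=62 c=62 e=62 f=62

Answer: a=62 c=62 e=62 f=62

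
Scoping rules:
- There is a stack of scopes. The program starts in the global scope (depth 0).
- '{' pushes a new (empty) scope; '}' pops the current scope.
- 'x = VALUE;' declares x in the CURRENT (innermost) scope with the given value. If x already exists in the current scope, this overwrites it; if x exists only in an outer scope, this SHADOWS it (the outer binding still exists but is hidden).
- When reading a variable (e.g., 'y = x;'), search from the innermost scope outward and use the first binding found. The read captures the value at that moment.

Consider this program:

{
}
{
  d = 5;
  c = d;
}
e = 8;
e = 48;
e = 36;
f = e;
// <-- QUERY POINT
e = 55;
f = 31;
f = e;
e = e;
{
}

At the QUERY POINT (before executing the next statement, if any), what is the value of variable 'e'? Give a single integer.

Step 1: enter scope (depth=1)
Step 2: exit scope (depth=0)
Step 3: enter scope (depth=1)
Step 4: declare d=5 at depth 1
Step 5: declare c=(read d)=5 at depth 1
Step 6: exit scope (depth=0)
Step 7: declare e=8 at depth 0
Step 8: declare e=48 at depth 0
Step 9: declare e=36 at depth 0
Step 10: declare f=(read e)=36 at depth 0
Visible at query point: e=36 f=36

Answer: 36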